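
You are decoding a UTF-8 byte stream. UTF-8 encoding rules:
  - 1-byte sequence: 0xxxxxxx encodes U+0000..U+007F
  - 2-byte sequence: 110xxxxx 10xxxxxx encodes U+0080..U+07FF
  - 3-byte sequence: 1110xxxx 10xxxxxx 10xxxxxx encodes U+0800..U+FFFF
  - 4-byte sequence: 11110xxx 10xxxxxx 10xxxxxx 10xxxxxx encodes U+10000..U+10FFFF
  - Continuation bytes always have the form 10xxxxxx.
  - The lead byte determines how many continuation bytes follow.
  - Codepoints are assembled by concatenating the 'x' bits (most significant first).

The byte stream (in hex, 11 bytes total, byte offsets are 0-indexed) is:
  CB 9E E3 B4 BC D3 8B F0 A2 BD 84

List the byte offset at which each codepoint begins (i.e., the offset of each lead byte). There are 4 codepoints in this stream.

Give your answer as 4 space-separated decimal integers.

Answer: 0 2 5 7

Derivation:
Byte[0]=CB: 2-byte lead, need 1 cont bytes. acc=0xB
Byte[1]=9E: continuation. acc=(acc<<6)|0x1E=0x2DE
Completed: cp=U+02DE (starts at byte 0)
Byte[2]=E3: 3-byte lead, need 2 cont bytes. acc=0x3
Byte[3]=B4: continuation. acc=(acc<<6)|0x34=0xF4
Byte[4]=BC: continuation. acc=(acc<<6)|0x3C=0x3D3C
Completed: cp=U+3D3C (starts at byte 2)
Byte[5]=D3: 2-byte lead, need 1 cont bytes. acc=0x13
Byte[6]=8B: continuation. acc=(acc<<6)|0x0B=0x4CB
Completed: cp=U+04CB (starts at byte 5)
Byte[7]=F0: 4-byte lead, need 3 cont bytes. acc=0x0
Byte[8]=A2: continuation. acc=(acc<<6)|0x22=0x22
Byte[9]=BD: continuation. acc=(acc<<6)|0x3D=0x8BD
Byte[10]=84: continuation. acc=(acc<<6)|0x04=0x22F44
Completed: cp=U+22F44 (starts at byte 7)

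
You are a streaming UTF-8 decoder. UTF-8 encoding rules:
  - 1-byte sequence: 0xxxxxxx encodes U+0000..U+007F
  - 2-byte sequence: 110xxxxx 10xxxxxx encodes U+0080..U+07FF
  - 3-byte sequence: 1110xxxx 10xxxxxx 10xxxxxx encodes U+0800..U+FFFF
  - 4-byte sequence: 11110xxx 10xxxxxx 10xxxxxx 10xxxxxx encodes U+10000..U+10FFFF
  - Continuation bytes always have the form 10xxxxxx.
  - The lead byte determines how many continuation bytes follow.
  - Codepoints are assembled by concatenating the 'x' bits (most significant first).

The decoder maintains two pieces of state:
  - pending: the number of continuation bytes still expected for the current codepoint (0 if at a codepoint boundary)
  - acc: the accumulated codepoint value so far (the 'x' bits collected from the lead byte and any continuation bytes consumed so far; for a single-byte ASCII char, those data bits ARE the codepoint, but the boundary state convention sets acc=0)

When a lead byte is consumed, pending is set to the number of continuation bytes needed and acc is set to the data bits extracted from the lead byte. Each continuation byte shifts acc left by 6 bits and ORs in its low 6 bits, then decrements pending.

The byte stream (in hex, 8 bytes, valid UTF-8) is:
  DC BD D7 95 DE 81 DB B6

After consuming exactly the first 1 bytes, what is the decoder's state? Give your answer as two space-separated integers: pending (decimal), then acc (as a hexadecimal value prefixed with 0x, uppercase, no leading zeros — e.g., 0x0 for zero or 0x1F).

Answer: 1 0x1C

Derivation:
Byte[0]=DC: 2-byte lead. pending=1, acc=0x1C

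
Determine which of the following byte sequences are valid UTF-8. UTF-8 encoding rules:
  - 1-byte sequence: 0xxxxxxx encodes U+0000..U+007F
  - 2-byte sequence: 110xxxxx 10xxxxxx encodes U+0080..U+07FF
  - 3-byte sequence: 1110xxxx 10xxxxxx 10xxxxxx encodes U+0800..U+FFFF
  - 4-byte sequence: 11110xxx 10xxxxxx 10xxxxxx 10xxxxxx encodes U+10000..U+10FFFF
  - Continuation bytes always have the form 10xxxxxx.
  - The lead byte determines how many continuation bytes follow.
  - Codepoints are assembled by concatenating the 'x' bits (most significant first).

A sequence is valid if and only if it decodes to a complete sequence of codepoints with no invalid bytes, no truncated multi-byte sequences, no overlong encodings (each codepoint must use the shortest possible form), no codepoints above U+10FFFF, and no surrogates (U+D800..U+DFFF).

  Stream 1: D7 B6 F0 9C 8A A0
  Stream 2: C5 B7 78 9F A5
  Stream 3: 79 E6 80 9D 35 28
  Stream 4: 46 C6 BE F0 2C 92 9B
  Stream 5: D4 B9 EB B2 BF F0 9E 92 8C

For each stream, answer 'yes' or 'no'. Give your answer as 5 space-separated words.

Stream 1: decodes cleanly. VALID
Stream 2: error at byte offset 3. INVALID
Stream 3: decodes cleanly. VALID
Stream 4: error at byte offset 4. INVALID
Stream 5: decodes cleanly. VALID

Answer: yes no yes no yes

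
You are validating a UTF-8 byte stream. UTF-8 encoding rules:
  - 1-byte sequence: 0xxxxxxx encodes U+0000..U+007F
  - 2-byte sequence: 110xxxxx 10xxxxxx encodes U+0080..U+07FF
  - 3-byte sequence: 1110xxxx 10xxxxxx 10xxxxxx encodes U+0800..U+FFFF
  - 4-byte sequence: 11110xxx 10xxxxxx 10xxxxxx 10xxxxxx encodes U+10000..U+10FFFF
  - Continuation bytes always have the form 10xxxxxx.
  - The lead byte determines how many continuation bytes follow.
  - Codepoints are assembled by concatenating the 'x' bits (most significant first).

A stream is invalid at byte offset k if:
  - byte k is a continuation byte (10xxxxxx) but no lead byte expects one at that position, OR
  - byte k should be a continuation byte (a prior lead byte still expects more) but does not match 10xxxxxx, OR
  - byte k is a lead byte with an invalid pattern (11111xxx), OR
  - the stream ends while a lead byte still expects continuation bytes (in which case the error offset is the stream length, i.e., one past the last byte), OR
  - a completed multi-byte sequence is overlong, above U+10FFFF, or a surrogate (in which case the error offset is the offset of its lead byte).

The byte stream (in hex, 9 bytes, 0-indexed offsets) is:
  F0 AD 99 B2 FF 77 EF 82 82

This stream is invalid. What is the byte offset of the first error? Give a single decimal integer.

Answer: 4

Derivation:
Byte[0]=F0: 4-byte lead, need 3 cont bytes. acc=0x0
Byte[1]=AD: continuation. acc=(acc<<6)|0x2D=0x2D
Byte[2]=99: continuation. acc=(acc<<6)|0x19=0xB59
Byte[3]=B2: continuation. acc=(acc<<6)|0x32=0x2D672
Completed: cp=U+2D672 (starts at byte 0)
Byte[4]=FF: INVALID lead byte (not 0xxx/110x/1110/11110)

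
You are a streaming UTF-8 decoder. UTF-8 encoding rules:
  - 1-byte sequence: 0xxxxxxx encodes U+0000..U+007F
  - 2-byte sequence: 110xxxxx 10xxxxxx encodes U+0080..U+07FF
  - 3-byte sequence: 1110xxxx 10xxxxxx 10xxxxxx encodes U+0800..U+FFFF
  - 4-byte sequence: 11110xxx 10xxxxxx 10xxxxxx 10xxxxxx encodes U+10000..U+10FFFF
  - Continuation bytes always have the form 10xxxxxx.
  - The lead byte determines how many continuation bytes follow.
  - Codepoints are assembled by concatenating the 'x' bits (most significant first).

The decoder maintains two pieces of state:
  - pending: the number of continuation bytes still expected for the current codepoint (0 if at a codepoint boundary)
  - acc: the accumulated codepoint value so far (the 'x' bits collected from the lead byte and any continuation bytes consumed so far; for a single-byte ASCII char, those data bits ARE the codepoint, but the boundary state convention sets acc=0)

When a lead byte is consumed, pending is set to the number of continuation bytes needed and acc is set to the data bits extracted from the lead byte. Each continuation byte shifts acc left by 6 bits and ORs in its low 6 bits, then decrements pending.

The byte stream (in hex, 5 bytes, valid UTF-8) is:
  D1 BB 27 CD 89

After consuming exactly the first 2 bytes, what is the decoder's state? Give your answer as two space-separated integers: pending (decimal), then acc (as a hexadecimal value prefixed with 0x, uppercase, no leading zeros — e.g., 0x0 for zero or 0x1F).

Answer: 0 0x47B

Derivation:
Byte[0]=D1: 2-byte lead. pending=1, acc=0x11
Byte[1]=BB: continuation. acc=(acc<<6)|0x3B=0x47B, pending=0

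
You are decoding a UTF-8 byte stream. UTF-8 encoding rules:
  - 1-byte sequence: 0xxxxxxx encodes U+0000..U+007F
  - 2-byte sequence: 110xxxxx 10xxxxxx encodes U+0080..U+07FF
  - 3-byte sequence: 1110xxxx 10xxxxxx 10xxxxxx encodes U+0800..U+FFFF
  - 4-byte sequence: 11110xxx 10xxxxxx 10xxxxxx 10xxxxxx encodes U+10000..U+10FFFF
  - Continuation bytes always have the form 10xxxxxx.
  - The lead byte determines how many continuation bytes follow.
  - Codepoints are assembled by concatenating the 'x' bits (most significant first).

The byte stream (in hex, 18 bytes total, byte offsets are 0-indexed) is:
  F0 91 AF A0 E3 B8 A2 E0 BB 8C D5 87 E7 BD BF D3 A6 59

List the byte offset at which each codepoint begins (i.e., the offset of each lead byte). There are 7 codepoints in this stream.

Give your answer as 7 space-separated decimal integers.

Byte[0]=F0: 4-byte lead, need 3 cont bytes. acc=0x0
Byte[1]=91: continuation. acc=(acc<<6)|0x11=0x11
Byte[2]=AF: continuation. acc=(acc<<6)|0x2F=0x46F
Byte[3]=A0: continuation. acc=(acc<<6)|0x20=0x11BE0
Completed: cp=U+11BE0 (starts at byte 0)
Byte[4]=E3: 3-byte lead, need 2 cont bytes. acc=0x3
Byte[5]=B8: continuation. acc=(acc<<6)|0x38=0xF8
Byte[6]=A2: continuation. acc=(acc<<6)|0x22=0x3E22
Completed: cp=U+3E22 (starts at byte 4)
Byte[7]=E0: 3-byte lead, need 2 cont bytes. acc=0x0
Byte[8]=BB: continuation. acc=(acc<<6)|0x3B=0x3B
Byte[9]=8C: continuation. acc=(acc<<6)|0x0C=0xECC
Completed: cp=U+0ECC (starts at byte 7)
Byte[10]=D5: 2-byte lead, need 1 cont bytes. acc=0x15
Byte[11]=87: continuation. acc=(acc<<6)|0x07=0x547
Completed: cp=U+0547 (starts at byte 10)
Byte[12]=E7: 3-byte lead, need 2 cont bytes. acc=0x7
Byte[13]=BD: continuation. acc=(acc<<6)|0x3D=0x1FD
Byte[14]=BF: continuation. acc=(acc<<6)|0x3F=0x7F7F
Completed: cp=U+7F7F (starts at byte 12)
Byte[15]=D3: 2-byte lead, need 1 cont bytes. acc=0x13
Byte[16]=A6: continuation. acc=(acc<<6)|0x26=0x4E6
Completed: cp=U+04E6 (starts at byte 15)
Byte[17]=59: 1-byte ASCII. cp=U+0059

Answer: 0 4 7 10 12 15 17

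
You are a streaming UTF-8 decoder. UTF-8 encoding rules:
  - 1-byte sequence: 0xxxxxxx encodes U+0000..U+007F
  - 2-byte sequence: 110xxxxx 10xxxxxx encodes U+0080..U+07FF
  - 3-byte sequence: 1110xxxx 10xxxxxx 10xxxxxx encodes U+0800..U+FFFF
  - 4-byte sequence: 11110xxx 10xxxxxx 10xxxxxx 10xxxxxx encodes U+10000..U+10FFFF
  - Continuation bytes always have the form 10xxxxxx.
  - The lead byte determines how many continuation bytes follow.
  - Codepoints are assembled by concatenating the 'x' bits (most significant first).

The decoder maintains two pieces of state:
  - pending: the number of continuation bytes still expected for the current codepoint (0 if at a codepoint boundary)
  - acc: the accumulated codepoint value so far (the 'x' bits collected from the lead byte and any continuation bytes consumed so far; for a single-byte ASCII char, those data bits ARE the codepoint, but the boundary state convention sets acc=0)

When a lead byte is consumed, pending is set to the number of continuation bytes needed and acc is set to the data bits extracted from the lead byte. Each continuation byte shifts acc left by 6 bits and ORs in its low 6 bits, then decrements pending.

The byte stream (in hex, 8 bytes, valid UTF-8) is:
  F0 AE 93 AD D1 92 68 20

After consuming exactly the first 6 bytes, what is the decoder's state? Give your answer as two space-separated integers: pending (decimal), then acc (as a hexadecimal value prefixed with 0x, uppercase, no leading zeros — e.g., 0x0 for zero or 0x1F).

Answer: 0 0x452

Derivation:
Byte[0]=F0: 4-byte lead. pending=3, acc=0x0
Byte[1]=AE: continuation. acc=(acc<<6)|0x2E=0x2E, pending=2
Byte[2]=93: continuation. acc=(acc<<6)|0x13=0xB93, pending=1
Byte[3]=AD: continuation. acc=(acc<<6)|0x2D=0x2E4ED, pending=0
Byte[4]=D1: 2-byte lead. pending=1, acc=0x11
Byte[5]=92: continuation. acc=(acc<<6)|0x12=0x452, pending=0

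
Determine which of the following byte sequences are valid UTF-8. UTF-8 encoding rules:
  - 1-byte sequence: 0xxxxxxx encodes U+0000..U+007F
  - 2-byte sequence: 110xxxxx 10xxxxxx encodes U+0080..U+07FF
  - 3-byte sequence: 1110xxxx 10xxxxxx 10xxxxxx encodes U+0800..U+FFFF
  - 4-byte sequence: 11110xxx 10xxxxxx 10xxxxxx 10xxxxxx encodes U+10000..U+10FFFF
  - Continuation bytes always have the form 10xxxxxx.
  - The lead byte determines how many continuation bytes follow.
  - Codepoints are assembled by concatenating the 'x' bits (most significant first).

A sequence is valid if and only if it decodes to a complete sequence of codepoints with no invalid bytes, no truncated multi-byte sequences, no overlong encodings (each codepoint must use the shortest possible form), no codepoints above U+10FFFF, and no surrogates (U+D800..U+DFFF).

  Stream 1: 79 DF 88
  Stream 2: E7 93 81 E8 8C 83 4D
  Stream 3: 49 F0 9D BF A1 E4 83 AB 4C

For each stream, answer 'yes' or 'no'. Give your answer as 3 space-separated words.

Answer: yes yes yes

Derivation:
Stream 1: decodes cleanly. VALID
Stream 2: decodes cleanly. VALID
Stream 3: decodes cleanly. VALID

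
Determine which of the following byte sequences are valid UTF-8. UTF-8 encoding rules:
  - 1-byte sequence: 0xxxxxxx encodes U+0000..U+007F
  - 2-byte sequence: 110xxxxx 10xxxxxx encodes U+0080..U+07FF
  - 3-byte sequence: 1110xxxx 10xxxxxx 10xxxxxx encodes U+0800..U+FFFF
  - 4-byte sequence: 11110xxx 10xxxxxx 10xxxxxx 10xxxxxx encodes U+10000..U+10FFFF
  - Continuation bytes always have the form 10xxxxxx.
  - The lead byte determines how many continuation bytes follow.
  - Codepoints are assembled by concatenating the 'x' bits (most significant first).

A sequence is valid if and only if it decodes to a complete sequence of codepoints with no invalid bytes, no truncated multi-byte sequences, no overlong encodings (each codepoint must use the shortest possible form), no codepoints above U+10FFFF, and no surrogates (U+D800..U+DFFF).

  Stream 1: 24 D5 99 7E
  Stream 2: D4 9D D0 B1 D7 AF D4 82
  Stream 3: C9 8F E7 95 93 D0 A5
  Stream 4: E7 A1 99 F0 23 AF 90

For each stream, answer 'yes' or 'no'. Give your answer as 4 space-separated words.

Stream 1: decodes cleanly. VALID
Stream 2: decodes cleanly. VALID
Stream 3: decodes cleanly. VALID
Stream 4: error at byte offset 4. INVALID

Answer: yes yes yes no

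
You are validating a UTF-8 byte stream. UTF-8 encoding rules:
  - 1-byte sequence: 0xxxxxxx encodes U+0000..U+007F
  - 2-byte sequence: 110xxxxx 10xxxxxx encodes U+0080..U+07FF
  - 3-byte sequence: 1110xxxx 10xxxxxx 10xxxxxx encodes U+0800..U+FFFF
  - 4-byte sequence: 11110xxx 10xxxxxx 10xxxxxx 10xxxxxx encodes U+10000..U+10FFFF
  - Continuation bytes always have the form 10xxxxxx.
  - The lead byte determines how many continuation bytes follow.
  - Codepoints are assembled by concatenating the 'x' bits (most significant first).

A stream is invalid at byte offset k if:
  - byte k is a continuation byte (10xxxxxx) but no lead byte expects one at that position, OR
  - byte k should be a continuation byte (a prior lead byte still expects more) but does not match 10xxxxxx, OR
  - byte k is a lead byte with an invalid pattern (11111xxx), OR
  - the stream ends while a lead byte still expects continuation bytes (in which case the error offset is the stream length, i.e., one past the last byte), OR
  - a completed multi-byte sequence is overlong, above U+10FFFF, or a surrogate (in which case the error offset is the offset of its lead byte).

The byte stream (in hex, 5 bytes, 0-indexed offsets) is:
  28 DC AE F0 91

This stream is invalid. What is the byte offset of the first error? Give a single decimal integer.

Answer: 5

Derivation:
Byte[0]=28: 1-byte ASCII. cp=U+0028
Byte[1]=DC: 2-byte lead, need 1 cont bytes. acc=0x1C
Byte[2]=AE: continuation. acc=(acc<<6)|0x2E=0x72E
Completed: cp=U+072E (starts at byte 1)
Byte[3]=F0: 4-byte lead, need 3 cont bytes. acc=0x0
Byte[4]=91: continuation. acc=(acc<<6)|0x11=0x11
Byte[5]: stream ended, expected continuation. INVALID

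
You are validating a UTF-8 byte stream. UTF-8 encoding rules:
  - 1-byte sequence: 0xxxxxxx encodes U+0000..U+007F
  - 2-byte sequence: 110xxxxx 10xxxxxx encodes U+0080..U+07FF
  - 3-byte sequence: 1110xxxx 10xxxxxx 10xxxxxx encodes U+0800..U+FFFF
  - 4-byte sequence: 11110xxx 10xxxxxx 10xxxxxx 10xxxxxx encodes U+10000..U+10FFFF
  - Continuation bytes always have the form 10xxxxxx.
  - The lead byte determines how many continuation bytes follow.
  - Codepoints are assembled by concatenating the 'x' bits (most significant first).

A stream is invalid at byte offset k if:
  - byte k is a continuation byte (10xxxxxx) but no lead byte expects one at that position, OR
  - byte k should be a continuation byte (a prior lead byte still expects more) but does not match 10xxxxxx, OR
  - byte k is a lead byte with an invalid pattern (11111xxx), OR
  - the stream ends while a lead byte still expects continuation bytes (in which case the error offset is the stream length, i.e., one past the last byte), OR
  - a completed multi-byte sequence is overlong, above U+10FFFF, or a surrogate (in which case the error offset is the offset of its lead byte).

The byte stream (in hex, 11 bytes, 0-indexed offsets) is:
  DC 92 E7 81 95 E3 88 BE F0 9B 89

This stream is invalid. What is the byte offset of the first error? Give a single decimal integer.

Byte[0]=DC: 2-byte lead, need 1 cont bytes. acc=0x1C
Byte[1]=92: continuation. acc=(acc<<6)|0x12=0x712
Completed: cp=U+0712 (starts at byte 0)
Byte[2]=E7: 3-byte lead, need 2 cont bytes. acc=0x7
Byte[3]=81: continuation. acc=(acc<<6)|0x01=0x1C1
Byte[4]=95: continuation. acc=(acc<<6)|0x15=0x7055
Completed: cp=U+7055 (starts at byte 2)
Byte[5]=E3: 3-byte lead, need 2 cont bytes. acc=0x3
Byte[6]=88: continuation. acc=(acc<<6)|0x08=0xC8
Byte[7]=BE: continuation. acc=(acc<<6)|0x3E=0x323E
Completed: cp=U+323E (starts at byte 5)
Byte[8]=F0: 4-byte lead, need 3 cont bytes. acc=0x0
Byte[9]=9B: continuation. acc=(acc<<6)|0x1B=0x1B
Byte[10]=89: continuation. acc=(acc<<6)|0x09=0x6C9
Byte[11]: stream ended, expected continuation. INVALID

Answer: 11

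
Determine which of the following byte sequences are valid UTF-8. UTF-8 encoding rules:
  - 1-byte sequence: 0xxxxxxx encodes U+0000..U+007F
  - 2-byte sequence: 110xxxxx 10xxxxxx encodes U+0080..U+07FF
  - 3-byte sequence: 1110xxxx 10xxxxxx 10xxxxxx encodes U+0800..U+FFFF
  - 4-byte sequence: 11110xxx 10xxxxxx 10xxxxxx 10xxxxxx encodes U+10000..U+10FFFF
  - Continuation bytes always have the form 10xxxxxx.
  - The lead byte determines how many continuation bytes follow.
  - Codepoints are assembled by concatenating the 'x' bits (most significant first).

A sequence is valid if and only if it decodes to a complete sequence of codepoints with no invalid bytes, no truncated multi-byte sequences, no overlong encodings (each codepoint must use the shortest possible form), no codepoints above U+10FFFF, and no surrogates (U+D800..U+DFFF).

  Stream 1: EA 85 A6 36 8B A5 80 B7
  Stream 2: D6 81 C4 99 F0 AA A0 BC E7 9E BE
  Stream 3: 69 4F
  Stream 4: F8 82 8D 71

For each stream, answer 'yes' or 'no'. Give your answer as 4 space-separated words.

Stream 1: error at byte offset 4. INVALID
Stream 2: decodes cleanly. VALID
Stream 3: decodes cleanly. VALID
Stream 4: error at byte offset 0. INVALID

Answer: no yes yes no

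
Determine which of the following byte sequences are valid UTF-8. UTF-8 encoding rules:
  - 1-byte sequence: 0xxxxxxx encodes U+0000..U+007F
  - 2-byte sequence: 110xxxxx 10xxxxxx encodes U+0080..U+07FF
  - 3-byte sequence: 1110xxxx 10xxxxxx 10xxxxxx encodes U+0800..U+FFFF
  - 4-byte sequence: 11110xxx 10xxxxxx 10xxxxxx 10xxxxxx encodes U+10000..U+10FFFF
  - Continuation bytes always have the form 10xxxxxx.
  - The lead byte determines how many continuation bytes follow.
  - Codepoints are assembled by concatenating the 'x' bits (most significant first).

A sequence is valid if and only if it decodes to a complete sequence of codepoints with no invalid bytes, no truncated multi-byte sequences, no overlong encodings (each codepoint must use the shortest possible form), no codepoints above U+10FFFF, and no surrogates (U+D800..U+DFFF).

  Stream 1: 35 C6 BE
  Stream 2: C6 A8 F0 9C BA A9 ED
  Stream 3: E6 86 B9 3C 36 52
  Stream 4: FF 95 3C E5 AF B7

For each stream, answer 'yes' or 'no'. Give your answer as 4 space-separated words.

Answer: yes no yes no

Derivation:
Stream 1: decodes cleanly. VALID
Stream 2: error at byte offset 7. INVALID
Stream 3: decodes cleanly. VALID
Stream 4: error at byte offset 0. INVALID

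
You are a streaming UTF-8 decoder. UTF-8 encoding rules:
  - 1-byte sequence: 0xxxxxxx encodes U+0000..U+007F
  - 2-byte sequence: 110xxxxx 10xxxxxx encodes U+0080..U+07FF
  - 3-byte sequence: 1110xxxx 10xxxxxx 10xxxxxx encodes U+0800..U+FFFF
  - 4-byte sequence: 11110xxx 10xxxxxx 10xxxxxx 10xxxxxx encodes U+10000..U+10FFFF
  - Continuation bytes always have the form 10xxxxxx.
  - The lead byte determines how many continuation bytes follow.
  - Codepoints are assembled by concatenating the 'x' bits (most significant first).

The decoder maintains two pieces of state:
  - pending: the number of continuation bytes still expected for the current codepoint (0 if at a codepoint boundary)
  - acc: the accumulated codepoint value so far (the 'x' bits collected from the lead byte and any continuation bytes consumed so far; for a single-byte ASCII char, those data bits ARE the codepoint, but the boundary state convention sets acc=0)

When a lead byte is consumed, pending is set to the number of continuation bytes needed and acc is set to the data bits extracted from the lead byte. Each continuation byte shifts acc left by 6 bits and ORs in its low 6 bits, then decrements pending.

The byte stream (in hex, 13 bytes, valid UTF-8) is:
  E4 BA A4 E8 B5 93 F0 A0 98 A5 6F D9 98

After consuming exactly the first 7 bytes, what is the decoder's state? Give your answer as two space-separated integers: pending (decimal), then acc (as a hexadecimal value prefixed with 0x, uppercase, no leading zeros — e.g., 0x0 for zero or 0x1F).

Answer: 3 0x0

Derivation:
Byte[0]=E4: 3-byte lead. pending=2, acc=0x4
Byte[1]=BA: continuation. acc=(acc<<6)|0x3A=0x13A, pending=1
Byte[2]=A4: continuation. acc=(acc<<6)|0x24=0x4EA4, pending=0
Byte[3]=E8: 3-byte lead. pending=2, acc=0x8
Byte[4]=B5: continuation. acc=(acc<<6)|0x35=0x235, pending=1
Byte[5]=93: continuation. acc=(acc<<6)|0x13=0x8D53, pending=0
Byte[6]=F0: 4-byte lead. pending=3, acc=0x0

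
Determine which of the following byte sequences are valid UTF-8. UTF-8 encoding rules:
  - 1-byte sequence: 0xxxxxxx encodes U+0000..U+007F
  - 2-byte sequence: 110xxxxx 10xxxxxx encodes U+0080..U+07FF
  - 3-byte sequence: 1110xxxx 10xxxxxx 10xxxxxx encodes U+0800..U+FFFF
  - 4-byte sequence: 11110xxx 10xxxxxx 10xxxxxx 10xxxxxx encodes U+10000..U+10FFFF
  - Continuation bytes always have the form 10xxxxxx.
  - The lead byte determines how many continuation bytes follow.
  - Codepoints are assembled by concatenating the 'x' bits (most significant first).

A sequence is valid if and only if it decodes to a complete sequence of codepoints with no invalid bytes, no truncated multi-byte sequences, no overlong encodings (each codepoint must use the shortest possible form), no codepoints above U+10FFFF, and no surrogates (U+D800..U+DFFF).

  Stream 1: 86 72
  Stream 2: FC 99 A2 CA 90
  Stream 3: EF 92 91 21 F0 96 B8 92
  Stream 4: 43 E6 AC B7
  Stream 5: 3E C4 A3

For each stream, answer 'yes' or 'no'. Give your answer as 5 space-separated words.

Answer: no no yes yes yes

Derivation:
Stream 1: error at byte offset 0. INVALID
Stream 2: error at byte offset 0. INVALID
Stream 3: decodes cleanly. VALID
Stream 4: decodes cleanly. VALID
Stream 5: decodes cleanly. VALID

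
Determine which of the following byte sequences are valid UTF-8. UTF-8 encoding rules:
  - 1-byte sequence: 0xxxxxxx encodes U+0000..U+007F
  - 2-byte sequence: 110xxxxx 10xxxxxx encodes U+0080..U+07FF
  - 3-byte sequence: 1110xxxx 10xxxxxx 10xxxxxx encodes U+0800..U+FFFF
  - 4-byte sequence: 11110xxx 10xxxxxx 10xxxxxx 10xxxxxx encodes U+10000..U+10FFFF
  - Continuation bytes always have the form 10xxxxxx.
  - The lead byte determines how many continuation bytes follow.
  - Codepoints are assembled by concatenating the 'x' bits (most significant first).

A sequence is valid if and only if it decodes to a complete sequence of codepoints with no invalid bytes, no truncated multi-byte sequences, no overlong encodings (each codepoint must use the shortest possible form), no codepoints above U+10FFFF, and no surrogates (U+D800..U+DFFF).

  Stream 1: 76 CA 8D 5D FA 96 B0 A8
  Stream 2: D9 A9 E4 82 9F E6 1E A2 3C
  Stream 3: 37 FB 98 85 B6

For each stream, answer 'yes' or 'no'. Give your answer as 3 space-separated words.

Answer: no no no

Derivation:
Stream 1: error at byte offset 4. INVALID
Stream 2: error at byte offset 6. INVALID
Stream 3: error at byte offset 1. INVALID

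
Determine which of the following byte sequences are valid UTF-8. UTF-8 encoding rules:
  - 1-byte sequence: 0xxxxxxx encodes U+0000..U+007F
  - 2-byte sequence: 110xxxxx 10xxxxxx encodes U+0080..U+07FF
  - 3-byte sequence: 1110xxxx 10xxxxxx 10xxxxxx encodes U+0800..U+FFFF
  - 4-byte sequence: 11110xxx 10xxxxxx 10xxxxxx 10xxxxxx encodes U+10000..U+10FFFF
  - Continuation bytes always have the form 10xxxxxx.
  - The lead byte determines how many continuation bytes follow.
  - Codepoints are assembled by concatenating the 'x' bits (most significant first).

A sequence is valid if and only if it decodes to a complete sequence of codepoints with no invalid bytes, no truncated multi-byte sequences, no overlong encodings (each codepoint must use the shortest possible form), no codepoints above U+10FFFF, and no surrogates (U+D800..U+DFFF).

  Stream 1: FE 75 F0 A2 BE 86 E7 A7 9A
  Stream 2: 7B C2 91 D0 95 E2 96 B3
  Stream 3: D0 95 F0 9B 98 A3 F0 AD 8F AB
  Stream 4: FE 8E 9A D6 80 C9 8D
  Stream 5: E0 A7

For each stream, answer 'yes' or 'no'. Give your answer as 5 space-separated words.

Answer: no yes yes no no

Derivation:
Stream 1: error at byte offset 0. INVALID
Stream 2: decodes cleanly. VALID
Stream 3: decodes cleanly. VALID
Stream 4: error at byte offset 0. INVALID
Stream 5: error at byte offset 2. INVALID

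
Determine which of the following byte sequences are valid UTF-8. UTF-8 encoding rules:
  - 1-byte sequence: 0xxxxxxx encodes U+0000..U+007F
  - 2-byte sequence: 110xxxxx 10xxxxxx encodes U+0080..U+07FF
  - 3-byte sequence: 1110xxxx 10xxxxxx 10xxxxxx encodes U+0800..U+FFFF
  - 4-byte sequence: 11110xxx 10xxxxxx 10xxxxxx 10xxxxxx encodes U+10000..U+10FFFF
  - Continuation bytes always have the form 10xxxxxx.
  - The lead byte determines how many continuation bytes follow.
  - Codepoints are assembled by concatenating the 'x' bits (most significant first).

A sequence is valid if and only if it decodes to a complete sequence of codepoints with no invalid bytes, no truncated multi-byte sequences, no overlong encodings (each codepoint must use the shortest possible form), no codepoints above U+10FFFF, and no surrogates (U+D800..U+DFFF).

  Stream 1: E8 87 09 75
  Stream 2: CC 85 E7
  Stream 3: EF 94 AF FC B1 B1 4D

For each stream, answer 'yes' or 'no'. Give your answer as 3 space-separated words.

Answer: no no no

Derivation:
Stream 1: error at byte offset 2. INVALID
Stream 2: error at byte offset 3. INVALID
Stream 3: error at byte offset 3. INVALID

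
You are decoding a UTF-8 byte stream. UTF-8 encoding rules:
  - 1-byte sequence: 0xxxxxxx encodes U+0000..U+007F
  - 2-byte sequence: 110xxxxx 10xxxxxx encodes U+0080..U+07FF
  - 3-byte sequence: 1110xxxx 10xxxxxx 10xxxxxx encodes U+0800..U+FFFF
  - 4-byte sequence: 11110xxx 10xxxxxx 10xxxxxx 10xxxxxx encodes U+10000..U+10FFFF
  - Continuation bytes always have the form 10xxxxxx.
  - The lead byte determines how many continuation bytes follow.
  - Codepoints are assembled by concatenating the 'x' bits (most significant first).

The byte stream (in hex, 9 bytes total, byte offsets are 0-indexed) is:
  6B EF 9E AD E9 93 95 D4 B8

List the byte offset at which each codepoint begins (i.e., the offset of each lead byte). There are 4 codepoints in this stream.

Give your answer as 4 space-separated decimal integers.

Byte[0]=6B: 1-byte ASCII. cp=U+006B
Byte[1]=EF: 3-byte lead, need 2 cont bytes. acc=0xF
Byte[2]=9E: continuation. acc=(acc<<6)|0x1E=0x3DE
Byte[3]=AD: continuation. acc=(acc<<6)|0x2D=0xF7AD
Completed: cp=U+F7AD (starts at byte 1)
Byte[4]=E9: 3-byte lead, need 2 cont bytes. acc=0x9
Byte[5]=93: continuation. acc=(acc<<6)|0x13=0x253
Byte[6]=95: continuation. acc=(acc<<6)|0x15=0x94D5
Completed: cp=U+94D5 (starts at byte 4)
Byte[7]=D4: 2-byte lead, need 1 cont bytes. acc=0x14
Byte[8]=B8: continuation. acc=(acc<<6)|0x38=0x538
Completed: cp=U+0538 (starts at byte 7)

Answer: 0 1 4 7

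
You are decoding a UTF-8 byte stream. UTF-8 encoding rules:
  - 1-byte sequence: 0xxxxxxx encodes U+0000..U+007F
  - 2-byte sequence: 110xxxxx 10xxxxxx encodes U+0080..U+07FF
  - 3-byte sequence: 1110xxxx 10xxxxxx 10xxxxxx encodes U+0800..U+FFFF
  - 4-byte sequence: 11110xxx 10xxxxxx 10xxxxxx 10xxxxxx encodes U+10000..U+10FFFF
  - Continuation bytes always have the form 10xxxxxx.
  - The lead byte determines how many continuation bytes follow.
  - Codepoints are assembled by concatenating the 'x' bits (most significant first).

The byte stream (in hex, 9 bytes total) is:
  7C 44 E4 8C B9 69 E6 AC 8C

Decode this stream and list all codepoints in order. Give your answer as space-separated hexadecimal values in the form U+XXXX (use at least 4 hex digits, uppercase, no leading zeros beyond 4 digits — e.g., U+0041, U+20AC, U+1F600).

Answer: U+007C U+0044 U+4339 U+0069 U+6B0C

Derivation:
Byte[0]=7C: 1-byte ASCII. cp=U+007C
Byte[1]=44: 1-byte ASCII. cp=U+0044
Byte[2]=E4: 3-byte lead, need 2 cont bytes. acc=0x4
Byte[3]=8C: continuation. acc=(acc<<6)|0x0C=0x10C
Byte[4]=B9: continuation. acc=(acc<<6)|0x39=0x4339
Completed: cp=U+4339 (starts at byte 2)
Byte[5]=69: 1-byte ASCII. cp=U+0069
Byte[6]=E6: 3-byte lead, need 2 cont bytes. acc=0x6
Byte[7]=AC: continuation. acc=(acc<<6)|0x2C=0x1AC
Byte[8]=8C: continuation. acc=(acc<<6)|0x0C=0x6B0C
Completed: cp=U+6B0C (starts at byte 6)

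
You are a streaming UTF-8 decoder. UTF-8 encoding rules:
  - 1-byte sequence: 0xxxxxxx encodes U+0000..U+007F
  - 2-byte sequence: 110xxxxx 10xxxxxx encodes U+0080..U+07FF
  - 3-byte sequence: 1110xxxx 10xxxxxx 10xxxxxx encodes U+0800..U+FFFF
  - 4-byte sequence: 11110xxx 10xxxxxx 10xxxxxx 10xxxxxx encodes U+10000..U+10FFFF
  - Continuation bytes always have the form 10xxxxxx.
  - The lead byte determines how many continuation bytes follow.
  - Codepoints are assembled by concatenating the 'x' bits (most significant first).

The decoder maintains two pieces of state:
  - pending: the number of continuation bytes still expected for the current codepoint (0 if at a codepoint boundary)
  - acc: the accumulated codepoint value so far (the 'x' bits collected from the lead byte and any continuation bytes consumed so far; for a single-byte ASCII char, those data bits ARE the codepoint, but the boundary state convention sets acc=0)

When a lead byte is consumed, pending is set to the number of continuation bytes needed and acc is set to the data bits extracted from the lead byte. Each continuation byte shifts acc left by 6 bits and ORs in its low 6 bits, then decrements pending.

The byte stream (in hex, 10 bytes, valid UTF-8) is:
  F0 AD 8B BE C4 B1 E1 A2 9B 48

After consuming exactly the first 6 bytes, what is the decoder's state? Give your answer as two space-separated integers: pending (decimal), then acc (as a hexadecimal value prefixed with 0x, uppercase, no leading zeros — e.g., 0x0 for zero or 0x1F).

Byte[0]=F0: 4-byte lead. pending=3, acc=0x0
Byte[1]=AD: continuation. acc=(acc<<6)|0x2D=0x2D, pending=2
Byte[2]=8B: continuation. acc=(acc<<6)|0x0B=0xB4B, pending=1
Byte[3]=BE: continuation. acc=(acc<<6)|0x3E=0x2D2FE, pending=0
Byte[4]=C4: 2-byte lead. pending=1, acc=0x4
Byte[5]=B1: continuation. acc=(acc<<6)|0x31=0x131, pending=0

Answer: 0 0x131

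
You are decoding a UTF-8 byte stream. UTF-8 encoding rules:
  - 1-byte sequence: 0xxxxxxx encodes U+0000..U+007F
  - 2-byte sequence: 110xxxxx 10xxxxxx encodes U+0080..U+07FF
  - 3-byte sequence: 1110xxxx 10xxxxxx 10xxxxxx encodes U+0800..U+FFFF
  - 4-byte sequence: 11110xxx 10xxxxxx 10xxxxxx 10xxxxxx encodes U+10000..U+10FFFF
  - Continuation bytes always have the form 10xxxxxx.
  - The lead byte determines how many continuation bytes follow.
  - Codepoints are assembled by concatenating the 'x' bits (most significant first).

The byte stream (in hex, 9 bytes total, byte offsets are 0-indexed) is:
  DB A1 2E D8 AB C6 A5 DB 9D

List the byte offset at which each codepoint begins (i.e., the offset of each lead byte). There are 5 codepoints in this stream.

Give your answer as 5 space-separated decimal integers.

Byte[0]=DB: 2-byte lead, need 1 cont bytes. acc=0x1B
Byte[1]=A1: continuation. acc=(acc<<6)|0x21=0x6E1
Completed: cp=U+06E1 (starts at byte 0)
Byte[2]=2E: 1-byte ASCII. cp=U+002E
Byte[3]=D8: 2-byte lead, need 1 cont bytes. acc=0x18
Byte[4]=AB: continuation. acc=(acc<<6)|0x2B=0x62B
Completed: cp=U+062B (starts at byte 3)
Byte[5]=C6: 2-byte lead, need 1 cont bytes. acc=0x6
Byte[6]=A5: continuation. acc=(acc<<6)|0x25=0x1A5
Completed: cp=U+01A5 (starts at byte 5)
Byte[7]=DB: 2-byte lead, need 1 cont bytes. acc=0x1B
Byte[8]=9D: continuation. acc=(acc<<6)|0x1D=0x6DD
Completed: cp=U+06DD (starts at byte 7)

Answer: 0 2 3 5 7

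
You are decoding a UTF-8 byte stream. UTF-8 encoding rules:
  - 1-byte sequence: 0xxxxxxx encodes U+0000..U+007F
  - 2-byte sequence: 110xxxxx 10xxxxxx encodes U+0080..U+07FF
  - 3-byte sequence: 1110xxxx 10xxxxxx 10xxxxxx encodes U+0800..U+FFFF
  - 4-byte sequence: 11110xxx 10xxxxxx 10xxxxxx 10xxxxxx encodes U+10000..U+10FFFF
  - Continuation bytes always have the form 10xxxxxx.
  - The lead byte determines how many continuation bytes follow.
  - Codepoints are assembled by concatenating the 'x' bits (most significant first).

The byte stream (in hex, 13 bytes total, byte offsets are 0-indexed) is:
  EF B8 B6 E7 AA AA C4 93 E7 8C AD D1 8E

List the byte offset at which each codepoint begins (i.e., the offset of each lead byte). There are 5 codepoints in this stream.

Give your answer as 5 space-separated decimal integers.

Byte[0]=EF: 3-byte lead, need 2 cont bytes. acc=0xF
Byte[1]=B8: continuation. acc=(acc<<6)|0x38=0x3F8
Byte[2]=B6: continuation. acc=(acc<<6)|0x36=0xFE36
Completed: cp=U+FE36 (starts at byte 0)
Byte[3]=E7: 3-byte lead, need 2 cont bytes. acc=0x7
Byte[4]=AA: continuation. acc=(acc<<6)|0x2A=0x1EA
Byte[5]=AA: continuation. acc=(acc<<6)|0x2A=0x7AAA
Completed: cp=U+7AAA (starts at byte 3)
Byte[6]=C4: 2-byte lead, need 1 cont bytes. acc=0x4
Byte[7]=93: continuation. acc=(acc<<6)|0x13=0x113
Completed: cp=U+0113 (starts at byte 6)
Byte[8]=E7: 3-byte lead, need 2 cont bytes. acc=0x7
Byte[9]=8C: continuation. acc=(acc<<6)|0x0C=0x1CC
Byte[10]=AD: continuation. acc=(acc<<6)|0x2D=0x732D
Completed: cp=U+732D (starts at byte 8)
Byte[11]=D1: 2-byte lead, need 1 cont bytes. acc=0x11
Byte[12]=8E: continuation. acc=(acc<<6)|0x0E=0x44E
Completed: cp=U+044E (starts at byte 11)

Answer: 0 3 6 8 11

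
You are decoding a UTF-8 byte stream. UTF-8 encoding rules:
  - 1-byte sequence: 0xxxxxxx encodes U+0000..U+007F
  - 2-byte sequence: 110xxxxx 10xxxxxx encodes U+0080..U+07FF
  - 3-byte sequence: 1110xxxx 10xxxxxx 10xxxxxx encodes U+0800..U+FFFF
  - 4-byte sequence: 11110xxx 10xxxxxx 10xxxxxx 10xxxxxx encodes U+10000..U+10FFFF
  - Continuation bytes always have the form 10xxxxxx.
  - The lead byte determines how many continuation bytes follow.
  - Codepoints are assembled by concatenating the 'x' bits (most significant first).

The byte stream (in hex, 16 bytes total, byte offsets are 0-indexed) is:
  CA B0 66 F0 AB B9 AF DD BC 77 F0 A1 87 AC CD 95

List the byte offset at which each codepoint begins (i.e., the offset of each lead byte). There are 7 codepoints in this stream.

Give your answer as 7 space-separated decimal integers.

Answer: 0 2 3 7 9 10 14

Derivation:
Byte[0]=CA: 2-byte lead, need 1 cont bytes. acc=0xA
Byte[1]=B0: continuation. acc=(acc<<6)|0x30=0x2B0
Completed: cp=U+02B0 (starts at byte 0)
Byte[2]=66: 1-byte ASCII. cp=U+0066
Byte[3]=F0: 4-byte lead, need 3 cont bytes. acc=0x0
Byte[4]=AB: continuation. acc=(acc<<6)|0x2B=0x2B
Byte[5]=B9: continuation. acc=(acc<<6)|0x39=0xAF9
Byte[6]=AF: continuation. acc=(acc<<6)|0x2F=0x2BE6F
Completed: cp=U+2BE6F (starts at byte 3)
Byte[7]=DD: 2-byte lead, need 1 cont bytes. acc=0x1D
Byte[8]=BC: continuation. acc=(acc<<6)|0x3C=0x77C
Completed: cp=U+077C (starts at byte 7)
Byte[9]=77: 1-byte ASCII. cp=U+0077
Byte[10]=F0: 4-byte lead, need 3 cont bytes. acc=0x0
Byte[11]=A1: continuation. acc=(acc<<6)|0x21=0x21
Byte[12]=87: continuation. acc=(acc<<6)|0x07=0x847
Byte[13]=AC: continuation. acc=(acc<<6)|0x2C=0x211EC
Completed: cp=U+211EC (starts at byte 10)
Byte[14]=CD: 2-byte lead, need 1 cont bytes. acc=0xD
Byte[15]=95: continuation. acc=(acc<<6)|0x15=0x355
Completed: cp=U+0355 (starts at byte 14)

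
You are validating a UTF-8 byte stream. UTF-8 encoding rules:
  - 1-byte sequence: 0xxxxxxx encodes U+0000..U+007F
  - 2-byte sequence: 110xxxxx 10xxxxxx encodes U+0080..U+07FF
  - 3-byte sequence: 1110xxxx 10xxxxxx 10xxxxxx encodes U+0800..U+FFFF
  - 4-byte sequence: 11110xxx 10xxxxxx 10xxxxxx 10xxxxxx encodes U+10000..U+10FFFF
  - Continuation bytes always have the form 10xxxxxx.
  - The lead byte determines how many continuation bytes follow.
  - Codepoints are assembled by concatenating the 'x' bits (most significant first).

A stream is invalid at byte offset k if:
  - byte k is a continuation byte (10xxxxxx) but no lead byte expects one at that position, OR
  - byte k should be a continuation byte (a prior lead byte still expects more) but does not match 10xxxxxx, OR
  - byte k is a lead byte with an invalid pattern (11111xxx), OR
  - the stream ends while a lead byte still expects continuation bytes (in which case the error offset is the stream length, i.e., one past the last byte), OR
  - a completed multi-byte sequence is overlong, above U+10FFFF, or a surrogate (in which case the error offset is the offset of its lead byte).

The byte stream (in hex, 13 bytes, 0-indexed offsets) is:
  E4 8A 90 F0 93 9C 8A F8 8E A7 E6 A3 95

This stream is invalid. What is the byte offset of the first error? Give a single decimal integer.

Byte[0]=E4: 3-byte lead, need 2 cont bytes. acc=0x4
Byte[1]=8A: continuation. acc=(acc<<6)|0x0A=0x10A
Byte[2]=90: continuation. acc=(acc<<6)|0x10=0x4290
Completed: cp=U+4290 (starts at byte 0)
Byte[3]=F0: 4-byte lead, need 3 cont bytes. acc=0x0
Byte[4]=93: continuation. acc=(acc<<6)|0x13=0x13
Byte[5]=9C: continuation. acc=(acc<<6)|0x1C=0x4DC
Byte[6]=8A: continuation. acc=(acc<<6)|0x0A=0x1370A
Completed: cp=U+1370A (starts at byte 3)
Byte[7]=F8: INVALID lead byte (not 0xxx/110x/1110/11110)

Answer: 7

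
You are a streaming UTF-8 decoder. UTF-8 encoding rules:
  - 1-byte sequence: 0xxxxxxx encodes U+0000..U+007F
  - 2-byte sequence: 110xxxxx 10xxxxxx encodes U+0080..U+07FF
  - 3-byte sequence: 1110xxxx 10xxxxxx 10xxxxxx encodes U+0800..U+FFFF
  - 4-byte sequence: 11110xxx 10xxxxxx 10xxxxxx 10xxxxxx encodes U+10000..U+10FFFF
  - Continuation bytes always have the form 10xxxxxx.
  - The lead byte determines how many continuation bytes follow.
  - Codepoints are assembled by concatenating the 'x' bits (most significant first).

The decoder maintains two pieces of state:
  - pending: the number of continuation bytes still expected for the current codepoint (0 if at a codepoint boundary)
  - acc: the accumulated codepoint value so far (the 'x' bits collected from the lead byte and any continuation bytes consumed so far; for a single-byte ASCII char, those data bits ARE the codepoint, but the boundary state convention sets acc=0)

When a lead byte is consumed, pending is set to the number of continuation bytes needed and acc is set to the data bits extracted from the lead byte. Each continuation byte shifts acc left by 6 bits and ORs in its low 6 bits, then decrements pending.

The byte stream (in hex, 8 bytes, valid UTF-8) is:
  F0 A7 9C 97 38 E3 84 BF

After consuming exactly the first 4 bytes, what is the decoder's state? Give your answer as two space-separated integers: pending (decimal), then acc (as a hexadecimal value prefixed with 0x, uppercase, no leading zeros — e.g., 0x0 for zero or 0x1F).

Answer: 0 0x27717

Derivation:
Byte[0]=F0: 4-byte lead. pending=3, acc=0x0
Byte[1]=A7: continuation. acc=(acc<<6)|0x27=0x27, pending=2
Byte[2]=9C: continuation. acc=(acc<<6)|0x1C=0x9DC, pending=1
Byte[3]=97: continuation. acc=(acc<<6)|0x17=0x27717, pending=0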